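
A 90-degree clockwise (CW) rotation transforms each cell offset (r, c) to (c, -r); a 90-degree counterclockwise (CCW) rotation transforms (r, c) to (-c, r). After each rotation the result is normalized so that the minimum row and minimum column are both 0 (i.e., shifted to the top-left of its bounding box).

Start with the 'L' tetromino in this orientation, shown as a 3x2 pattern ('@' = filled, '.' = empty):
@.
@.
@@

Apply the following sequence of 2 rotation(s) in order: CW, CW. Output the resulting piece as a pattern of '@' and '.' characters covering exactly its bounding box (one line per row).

Answer: @@
.@
.@

Derivation:
Start:
@.
@.
@@
After rotation 1 (CW):
@@@
@..
After rotation 2 (CW):
@@
.@
.@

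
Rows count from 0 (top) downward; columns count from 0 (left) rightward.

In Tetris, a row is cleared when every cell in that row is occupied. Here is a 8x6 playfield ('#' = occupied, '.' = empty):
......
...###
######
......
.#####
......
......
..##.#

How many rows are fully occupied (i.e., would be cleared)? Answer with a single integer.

Check each row:
  row 0: 6 empty cells -> not full
  row 1: 3 empty cells -> not full
  row 2: 0 empty cells -> FULL (clear)
  row 3: 6 empty cells -> not full
  row 4: 1 empty cell -> not full
  row 5: 6 empty cells -> not full
  row 6: 6 empty cells -> not full
  row 7: 3 empty cells -> not full
Total rows cleared: 1

Answer: 1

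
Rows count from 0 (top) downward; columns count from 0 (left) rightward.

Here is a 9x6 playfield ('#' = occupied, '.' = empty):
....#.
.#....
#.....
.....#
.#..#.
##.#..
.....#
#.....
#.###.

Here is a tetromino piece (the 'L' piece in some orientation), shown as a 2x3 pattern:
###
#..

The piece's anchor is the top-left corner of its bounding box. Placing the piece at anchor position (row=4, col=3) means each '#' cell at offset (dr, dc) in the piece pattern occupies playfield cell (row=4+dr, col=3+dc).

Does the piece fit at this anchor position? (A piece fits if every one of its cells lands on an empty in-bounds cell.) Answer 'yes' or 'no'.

Check each piece cell at anchor (4, 3):
  offset (0,0) -> (4,3): empty -> OK
  offset (0,1) -> (4,4): occupied ('#') -> FAIL
  offset (0,2) -> (4,5): empty -> OK
  offset (1,0) -> (5,3): occupied ('#') -> FAIL
All cells valid: no

Answer: no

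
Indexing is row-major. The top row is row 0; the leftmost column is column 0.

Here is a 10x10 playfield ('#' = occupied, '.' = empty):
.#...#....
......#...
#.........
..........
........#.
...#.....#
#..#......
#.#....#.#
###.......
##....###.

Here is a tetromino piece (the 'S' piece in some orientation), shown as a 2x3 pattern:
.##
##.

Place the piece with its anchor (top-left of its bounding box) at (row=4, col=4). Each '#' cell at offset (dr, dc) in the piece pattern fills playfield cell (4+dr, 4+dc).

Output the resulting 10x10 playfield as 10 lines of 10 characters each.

Fill (4+0,4+1) = (4,5)
Fill (4+0,4+2) = (4,6)
Fill (4+1,4+0) = (5,4)
Fill (4+1,4+1) = (5,5)

Answer: .#...#....
......#...
#.........
..........
.....##.#.
...###...#
#..#......
#.#....#.#
###.......
##....###.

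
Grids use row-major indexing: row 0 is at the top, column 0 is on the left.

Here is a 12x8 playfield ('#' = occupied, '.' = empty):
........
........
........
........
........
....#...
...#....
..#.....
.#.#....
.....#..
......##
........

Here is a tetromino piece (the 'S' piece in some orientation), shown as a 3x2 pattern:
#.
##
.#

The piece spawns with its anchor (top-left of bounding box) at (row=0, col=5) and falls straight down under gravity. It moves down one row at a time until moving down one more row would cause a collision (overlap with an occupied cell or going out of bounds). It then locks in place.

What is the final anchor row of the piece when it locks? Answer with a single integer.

Spawn at (row=0, col=5). Try each row:
  row 0: fits
  row 1: fits
  row 2: fits
  row 3: fits
  row 4: fits
  row 5: fits
  row 6: fits
  row 7: fits
  row 8: blocked -> lock at row 7

Answer: 7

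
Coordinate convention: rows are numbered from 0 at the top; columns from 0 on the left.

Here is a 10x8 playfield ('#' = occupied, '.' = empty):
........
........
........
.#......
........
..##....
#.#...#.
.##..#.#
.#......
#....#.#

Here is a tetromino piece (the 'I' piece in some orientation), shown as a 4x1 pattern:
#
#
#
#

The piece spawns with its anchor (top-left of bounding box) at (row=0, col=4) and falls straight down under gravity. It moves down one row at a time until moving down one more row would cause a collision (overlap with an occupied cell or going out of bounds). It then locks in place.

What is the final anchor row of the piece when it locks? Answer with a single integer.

Spawn at (row=0, col=4). Try each row:
  row 0: fits
  row 1: fits
  row 2: fits
  row 3: fits
  row 4: fits
  row 5: fits
  row 6: fits
  row 7: blocked -> lock at row 6

Answer: 6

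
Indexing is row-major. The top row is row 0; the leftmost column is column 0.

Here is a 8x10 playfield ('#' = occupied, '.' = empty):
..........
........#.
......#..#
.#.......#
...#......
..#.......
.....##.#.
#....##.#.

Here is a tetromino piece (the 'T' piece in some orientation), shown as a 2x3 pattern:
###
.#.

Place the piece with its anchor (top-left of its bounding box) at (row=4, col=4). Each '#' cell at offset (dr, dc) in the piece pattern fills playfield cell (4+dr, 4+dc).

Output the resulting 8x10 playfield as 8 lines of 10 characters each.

Fill (4+0,4+0) = (4,4)
Fill (4+0,4+1) = (4,5)
Fill (4+0,4+2) = (4,6)
Fill (4+1,4+1) = (5,5)

Answer: ..........
........#.
......#..#
.#.......#
...####...
..#..#....
.....##.#.
#....##.#.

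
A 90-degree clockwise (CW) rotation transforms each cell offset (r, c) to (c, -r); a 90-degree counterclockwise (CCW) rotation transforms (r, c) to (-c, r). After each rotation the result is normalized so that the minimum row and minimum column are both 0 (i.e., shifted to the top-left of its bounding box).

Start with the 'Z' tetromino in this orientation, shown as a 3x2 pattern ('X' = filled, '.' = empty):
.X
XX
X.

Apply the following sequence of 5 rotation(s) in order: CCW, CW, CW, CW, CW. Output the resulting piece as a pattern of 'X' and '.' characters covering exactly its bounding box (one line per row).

Answer: XX.
.XX

Derivation:
Start:
.X
XX
X.
After rotation 1 (CCW):
XX.
.XX
After rotation 2 (CW):
.X
XX
X.
After rotation 3 (CW):
XX.
.XX
After rotation 4 (CW):
.X
XX
X.
After rotation 5 (CW):
XX.
.XX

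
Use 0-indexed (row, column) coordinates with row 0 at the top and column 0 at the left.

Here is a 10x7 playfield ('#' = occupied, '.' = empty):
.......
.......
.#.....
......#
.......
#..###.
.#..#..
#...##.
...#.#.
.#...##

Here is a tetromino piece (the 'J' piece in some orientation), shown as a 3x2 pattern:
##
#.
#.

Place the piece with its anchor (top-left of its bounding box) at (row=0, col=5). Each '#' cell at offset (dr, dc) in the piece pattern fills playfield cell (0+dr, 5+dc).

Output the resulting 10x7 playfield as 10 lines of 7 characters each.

Answer: .....##
.....#.
.#...#.
......#
.......
#..###.
.#..#..
#...##.
...#.#.
.#...##

Derivation:
Fill (0+0,5+0) = (0,5)
Fill (0+0,5+1) = (0,6)
Fill (0+1,5+0) = (1,5)
Fill (0+2,5+0) = (2,5)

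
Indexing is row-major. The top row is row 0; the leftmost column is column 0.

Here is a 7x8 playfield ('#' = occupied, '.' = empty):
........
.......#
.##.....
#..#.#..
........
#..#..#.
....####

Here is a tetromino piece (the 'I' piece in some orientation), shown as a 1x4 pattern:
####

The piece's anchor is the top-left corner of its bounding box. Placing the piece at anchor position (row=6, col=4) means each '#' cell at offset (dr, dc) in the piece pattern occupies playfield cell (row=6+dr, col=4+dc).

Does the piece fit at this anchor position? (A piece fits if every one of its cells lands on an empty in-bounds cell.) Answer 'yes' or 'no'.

Answer: no

Derivation:
Check each piece cell at anchor (6, 4):
  offset (0,0) -> (6,4): occupied ('#') -> FAIL
  offset (0,1) -> (6,5): occupied ('#') -> FAIL
  offset (0,2) -> (6,6): occupied ('#') -> FAIL
  offset (0,3) -> (6,7): occupied ('#') -> FAIL
All cells valid: no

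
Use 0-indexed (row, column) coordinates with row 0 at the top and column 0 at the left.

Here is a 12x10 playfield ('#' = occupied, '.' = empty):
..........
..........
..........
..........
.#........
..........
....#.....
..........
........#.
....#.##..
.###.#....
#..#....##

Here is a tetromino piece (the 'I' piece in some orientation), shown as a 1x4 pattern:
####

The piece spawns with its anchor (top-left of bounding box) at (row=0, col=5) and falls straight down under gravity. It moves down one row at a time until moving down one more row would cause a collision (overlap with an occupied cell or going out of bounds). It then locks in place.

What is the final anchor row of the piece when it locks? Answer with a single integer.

Answer: 7

Derivation:
Spawn at (row=0, col=5). Try each row:
  row 0: fits
  row 1: fits
  row 2: fits
  row 3: fits
  row 4: fits
  row 5: fits
  row 6: fits
  row 7: fits
  row 8: blocked -> lock at row 7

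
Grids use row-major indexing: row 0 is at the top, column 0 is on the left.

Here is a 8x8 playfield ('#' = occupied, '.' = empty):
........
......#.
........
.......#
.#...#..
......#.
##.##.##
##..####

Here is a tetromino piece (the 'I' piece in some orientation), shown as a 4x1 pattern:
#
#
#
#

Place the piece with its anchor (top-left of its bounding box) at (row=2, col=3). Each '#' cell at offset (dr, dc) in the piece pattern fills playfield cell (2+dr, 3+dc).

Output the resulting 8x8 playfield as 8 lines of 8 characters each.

Fill (2+0,3+0) = (2,3)
Fill (2+1,3+0) = (3,3)
Fill (2+2,3+0) = (4,3)
Fill (2+3,3+0) = (5,3)

Answer: ........
......#.
...#....
...#...#
.#.#.#..
...#..#.
##.##.##
##..####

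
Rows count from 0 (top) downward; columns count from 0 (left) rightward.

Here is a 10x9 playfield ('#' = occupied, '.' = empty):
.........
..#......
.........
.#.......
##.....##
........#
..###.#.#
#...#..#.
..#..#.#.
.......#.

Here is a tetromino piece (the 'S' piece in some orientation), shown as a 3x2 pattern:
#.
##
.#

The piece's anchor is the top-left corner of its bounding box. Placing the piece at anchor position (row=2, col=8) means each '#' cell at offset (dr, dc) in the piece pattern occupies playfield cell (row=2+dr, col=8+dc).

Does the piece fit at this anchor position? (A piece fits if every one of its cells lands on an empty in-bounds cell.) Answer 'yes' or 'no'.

Check each piece cell at anchor (2, 8):
  offset (0,0) -> (2,8): empty -> OK
  offset (1,0) -> (3,8): empty -> OK
  offset (1,1) -> (3,9): out of bounds -> FAIL
  offset (2,1) -> (4,9): out of bounds -> FAIL
All cells valid: no

Answer: no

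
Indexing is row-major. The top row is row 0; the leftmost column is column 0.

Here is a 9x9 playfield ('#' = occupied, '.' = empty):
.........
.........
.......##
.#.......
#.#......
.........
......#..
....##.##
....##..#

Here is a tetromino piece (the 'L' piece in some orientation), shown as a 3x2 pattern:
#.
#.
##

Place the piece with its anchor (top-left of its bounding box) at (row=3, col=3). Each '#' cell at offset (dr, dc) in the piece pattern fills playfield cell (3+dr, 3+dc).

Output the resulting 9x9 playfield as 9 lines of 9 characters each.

Fill (3+0,3+0) = (3,3)
Fill (3+1,3+0) = (4,3)
Fill (3+2,3+0) = (5,3)
Fill (3+2,3+1) = (5,4)

Answer: .........
.........
.......##
.#.#.....
#.##.....
...##....
......#..
....##.##
....##..#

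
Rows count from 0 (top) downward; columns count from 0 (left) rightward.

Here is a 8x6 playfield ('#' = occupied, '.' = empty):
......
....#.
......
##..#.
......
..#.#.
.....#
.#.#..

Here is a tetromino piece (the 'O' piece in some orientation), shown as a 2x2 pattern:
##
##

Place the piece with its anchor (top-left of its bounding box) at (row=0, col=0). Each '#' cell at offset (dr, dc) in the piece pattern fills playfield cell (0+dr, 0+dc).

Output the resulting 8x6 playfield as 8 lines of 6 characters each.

Answer: ##....
##..#.
......
##..#.
......
..#.#.
.....#
.#.#..

Derivation:
Fill (0+0,0+0) = (0,0)
Fill (0+0,0+1) = (0,1)
Fill (0+1,0+0) = (1,0)
Fill (0+1,0+1) = (1,1)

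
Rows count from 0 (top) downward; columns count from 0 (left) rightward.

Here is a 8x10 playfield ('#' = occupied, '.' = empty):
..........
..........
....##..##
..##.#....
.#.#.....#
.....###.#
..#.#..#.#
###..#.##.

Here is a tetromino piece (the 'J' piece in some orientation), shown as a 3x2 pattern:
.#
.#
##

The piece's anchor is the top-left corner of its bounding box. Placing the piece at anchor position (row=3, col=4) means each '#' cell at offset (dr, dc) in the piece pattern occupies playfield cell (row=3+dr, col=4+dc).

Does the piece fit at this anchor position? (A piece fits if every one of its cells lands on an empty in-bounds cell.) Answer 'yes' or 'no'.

Answer: no

Derivation:
Check each piece cell at anchor (3, 4):
  offset (0,1) -> (3,5): occupied ('#') -> FAIL
  offset (1,1) -> (4,5): empty -> OK
  offset (2,0) -> (5,4): empty -> OK
  offset (2,1) -> (5,5): occupied ('#') -> FAIL
All cells valid: no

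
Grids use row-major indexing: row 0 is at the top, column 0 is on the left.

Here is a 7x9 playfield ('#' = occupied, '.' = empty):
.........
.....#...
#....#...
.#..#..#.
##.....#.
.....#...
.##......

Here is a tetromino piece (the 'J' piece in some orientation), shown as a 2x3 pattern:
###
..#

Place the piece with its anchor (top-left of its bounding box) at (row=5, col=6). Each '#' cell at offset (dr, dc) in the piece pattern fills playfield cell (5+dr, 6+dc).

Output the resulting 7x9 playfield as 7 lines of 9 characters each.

Answer: .........
.....#...
#....#...
.#..#..#.
##.....#.
.....####
.##.....#

Derivation:
Fill (5+0,6+0) = (5,6)
Fill (5+0,6+1) = (5,7)
Fill (5+0,6+2) = (5,8)
Fill (5+1,6+2) = (6,8)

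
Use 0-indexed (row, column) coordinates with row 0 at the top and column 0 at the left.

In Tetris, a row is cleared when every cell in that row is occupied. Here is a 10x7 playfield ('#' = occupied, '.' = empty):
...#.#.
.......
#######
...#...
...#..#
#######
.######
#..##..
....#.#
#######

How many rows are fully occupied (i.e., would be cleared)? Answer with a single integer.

Check each row:
  row 0: 5 empty cells -> not full
  row 1: 7 empty cells -> not full
  row 2: 0 empty cells -> FULL (clear)
  row 3: 6 empty cells -> not full
  row 4: 5 empty cells -> not full
  row 5: 0 empty cells -> FULL (clear)
  row 6: 1 empty cell -> not full
  row 7: 4 empty cells -> not full
  row 8: 5 empty cells -> not full
  row 9: 0 empty cells -> FULL (clear)
Total rows cleared: 3

Answer: 3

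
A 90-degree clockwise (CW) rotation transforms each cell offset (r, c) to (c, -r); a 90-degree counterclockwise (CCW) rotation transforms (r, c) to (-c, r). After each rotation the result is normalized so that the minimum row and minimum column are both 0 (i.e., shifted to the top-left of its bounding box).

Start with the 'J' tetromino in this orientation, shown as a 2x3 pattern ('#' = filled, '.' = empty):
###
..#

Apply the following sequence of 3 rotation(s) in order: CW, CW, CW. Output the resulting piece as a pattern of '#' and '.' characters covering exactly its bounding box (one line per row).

Answer: ##
#.
#.

Derivation:
Start:
###
..#
After rotation 1 (CW):
.#
.#
##
After rotation 2 (CW):
#..
###
After rotation 3 (CW):
##
#.
#.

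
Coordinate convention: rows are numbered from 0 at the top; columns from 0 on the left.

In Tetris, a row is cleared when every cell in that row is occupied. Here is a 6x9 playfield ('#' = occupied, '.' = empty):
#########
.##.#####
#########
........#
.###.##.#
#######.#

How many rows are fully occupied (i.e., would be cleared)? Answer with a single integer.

Check each row:
  row 0: 0 empty cells -> FULL (clear)
  row 1: 2 empty cells -> not full
  row 2: 0 empty cells -> FULL (clear)
  row 3: 8 empty cells -> not full
  row 4: 3 empty cells -> not full
  row 5: 1 empty cell -> not full
Total rows cleared: 2

Answer: 2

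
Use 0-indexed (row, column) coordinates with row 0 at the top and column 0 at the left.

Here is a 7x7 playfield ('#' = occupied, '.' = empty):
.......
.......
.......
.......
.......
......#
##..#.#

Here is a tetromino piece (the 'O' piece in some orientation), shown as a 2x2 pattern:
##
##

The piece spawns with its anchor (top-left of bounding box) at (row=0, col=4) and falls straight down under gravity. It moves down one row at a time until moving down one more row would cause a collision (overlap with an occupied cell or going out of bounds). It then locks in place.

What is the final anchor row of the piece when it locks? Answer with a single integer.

Spawn at (row=0, col=4). Try each row:
  row 0: fits
  row 1: fits
  row 2: fits
  row 3: fits
  row 4: fits
  row 5: blocked -> lock at row 4

Answer: 4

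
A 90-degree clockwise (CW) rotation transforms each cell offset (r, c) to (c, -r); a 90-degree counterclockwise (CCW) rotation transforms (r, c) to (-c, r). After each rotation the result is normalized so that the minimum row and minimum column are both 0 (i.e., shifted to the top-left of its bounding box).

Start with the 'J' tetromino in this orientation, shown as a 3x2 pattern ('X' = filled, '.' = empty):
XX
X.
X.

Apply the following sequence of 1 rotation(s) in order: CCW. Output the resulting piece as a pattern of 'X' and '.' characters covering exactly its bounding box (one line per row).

Answer: X..
XXX

Derivation:
Start:
XX
X.
X.
After rotation 1 (CCW):
X..
XXX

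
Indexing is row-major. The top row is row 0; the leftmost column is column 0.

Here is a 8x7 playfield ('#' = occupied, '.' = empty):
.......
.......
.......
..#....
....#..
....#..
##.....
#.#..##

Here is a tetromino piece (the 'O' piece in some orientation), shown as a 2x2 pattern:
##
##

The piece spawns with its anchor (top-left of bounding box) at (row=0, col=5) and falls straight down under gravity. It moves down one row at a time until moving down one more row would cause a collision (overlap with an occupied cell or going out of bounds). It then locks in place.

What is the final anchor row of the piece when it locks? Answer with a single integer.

Answer: 5

Derivation:
Spawn at (row=0, col=5). Try each row:
  row 0: fits
  row 1: fits
  row 2: fits
  row 3: fits
  row 4: fits
  row 5: fits
  row 6: blocked -> lock at row 5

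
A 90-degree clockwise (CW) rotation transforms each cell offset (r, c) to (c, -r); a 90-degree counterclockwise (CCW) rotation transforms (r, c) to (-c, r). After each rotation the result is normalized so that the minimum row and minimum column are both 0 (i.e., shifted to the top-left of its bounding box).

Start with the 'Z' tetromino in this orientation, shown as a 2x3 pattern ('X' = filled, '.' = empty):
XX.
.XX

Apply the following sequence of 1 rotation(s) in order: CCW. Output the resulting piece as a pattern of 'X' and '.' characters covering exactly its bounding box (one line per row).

Answer: .X
XX
X.

Derivation:
Start:
XX.
.XX
After rotation 1 (CCW):
.X
XX
X.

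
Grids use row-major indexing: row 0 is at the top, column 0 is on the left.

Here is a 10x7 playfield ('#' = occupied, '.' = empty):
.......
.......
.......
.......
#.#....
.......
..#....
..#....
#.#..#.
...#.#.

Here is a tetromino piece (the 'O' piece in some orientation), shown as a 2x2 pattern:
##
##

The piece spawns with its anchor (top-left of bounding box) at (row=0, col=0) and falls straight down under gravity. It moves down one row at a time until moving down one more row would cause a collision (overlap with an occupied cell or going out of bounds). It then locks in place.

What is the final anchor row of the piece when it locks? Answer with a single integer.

Spawn at (row=0, col=0). Try each row:
  row 0: fits
  row 1: fits
  row 2: fits
  row 3: blocked -> lock at row 2

Answer: 2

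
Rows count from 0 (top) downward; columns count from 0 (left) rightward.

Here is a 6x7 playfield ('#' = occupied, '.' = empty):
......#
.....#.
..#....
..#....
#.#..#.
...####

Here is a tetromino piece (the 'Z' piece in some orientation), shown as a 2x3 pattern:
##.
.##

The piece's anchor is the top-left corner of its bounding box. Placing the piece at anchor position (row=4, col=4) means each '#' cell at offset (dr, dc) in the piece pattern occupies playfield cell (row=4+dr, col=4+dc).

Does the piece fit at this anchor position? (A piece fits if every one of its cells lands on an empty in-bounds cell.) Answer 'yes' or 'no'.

Answer: no

Derivation:
Check each piece cell at anchor (4, 4):
  offset (0,0) -> (4,4): empty -> OK
  offset (0,1) -> (4,5): occupied ('#') -> FAIL
  offset (1,1) -> (5,5): occupied ('#') -> FAIL
  offset (1,2) -> (5,6): occupied ('#') -> FAIL
All cells valid: no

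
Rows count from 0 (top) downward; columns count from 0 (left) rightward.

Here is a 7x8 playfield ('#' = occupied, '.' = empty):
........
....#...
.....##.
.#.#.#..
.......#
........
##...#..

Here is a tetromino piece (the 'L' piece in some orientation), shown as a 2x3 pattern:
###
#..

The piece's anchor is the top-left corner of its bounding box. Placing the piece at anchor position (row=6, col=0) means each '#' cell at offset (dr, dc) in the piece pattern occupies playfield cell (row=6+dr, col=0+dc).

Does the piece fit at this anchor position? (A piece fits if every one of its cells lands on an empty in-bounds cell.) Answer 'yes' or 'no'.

Answer: no

Derivation:
Check each piece cell at anchor (6, 0):
  offset (0,0) -> (6,0): occupied ('#') -> FAIL
  offset (0,1) -> (6,1): occupied ('#') -> FAIL
  offset (0,2) -> (6,2): empty -> OK
  offset (1,0) -> (7,0): out of bounds -> FAIL
All cells valid: no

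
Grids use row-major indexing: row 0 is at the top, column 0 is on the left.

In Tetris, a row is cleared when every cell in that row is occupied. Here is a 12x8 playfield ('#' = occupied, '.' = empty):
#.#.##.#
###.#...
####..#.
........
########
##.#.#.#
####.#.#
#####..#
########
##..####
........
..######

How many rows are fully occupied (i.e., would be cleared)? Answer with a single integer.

Answer: 2

Derivation:
Check each row:
  row 0: 3 empty cells -> not full
  row 1: 4 empty cells -> not full
  row 2: 3 empty cells -> not full
  row 3: 8 empty cells -> not full
  row 4: 0 empty cells -> FULL (clear)
  row 5: 3 empty cells -> not full
  row 6: 2 empty cells -> not full
  row 7: 2 empty cells -> not full
  row 8: 0 empty cells -> FULL (clear)
  row 9: 2 empty cells -> not full
  row 10: 8 empty cells -> not full
  row 11: 2 empty cells -> not full
Total rows cleared: 2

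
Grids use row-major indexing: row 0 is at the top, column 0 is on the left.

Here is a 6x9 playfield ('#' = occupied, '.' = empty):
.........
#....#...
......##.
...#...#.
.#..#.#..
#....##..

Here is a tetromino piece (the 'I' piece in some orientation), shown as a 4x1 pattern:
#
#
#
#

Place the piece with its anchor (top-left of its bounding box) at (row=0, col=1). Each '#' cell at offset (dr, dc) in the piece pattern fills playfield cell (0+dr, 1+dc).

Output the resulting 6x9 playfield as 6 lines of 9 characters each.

Fill (0+0,1+0) = (0,1)
Fill (0+1,1+0) = (1,1)
Fill (0+2,1+0) = (2,1)
Fill (0+3,1+0) = (3,1)

Answer: .#.......
##...#...
.#....##.
.#.#...#.
.#..#.#..
#....##..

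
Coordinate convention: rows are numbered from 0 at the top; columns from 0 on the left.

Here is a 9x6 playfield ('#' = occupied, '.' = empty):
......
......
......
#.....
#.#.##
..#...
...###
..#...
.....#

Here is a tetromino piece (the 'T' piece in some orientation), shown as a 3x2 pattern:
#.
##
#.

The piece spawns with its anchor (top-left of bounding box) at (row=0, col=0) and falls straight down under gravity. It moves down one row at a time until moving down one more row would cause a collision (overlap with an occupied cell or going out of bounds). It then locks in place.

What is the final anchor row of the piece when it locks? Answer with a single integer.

Spawn at (row=0, col=0). Try each row:
  row 0: fits
  row 1: blocked -> lock at row 0

Answer: 0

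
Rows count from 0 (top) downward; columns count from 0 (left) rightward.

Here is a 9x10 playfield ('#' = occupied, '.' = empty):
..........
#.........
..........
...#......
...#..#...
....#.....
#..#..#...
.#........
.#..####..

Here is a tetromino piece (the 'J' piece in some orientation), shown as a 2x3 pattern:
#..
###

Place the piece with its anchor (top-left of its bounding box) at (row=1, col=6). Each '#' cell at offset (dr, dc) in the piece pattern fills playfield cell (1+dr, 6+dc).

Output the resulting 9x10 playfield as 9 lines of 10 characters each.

Fill (1+0,6+0) = (1,6)
Fill (1+1,6+0) = (2,6)
Fill (1+1,6+1) = (2,7)
Fill (1+1,6+2) = (2,8)

Answer: ..........
#.....#...
......###.
...#......
...#..#...
....#.....
#..#..#...
.#........
.#..####..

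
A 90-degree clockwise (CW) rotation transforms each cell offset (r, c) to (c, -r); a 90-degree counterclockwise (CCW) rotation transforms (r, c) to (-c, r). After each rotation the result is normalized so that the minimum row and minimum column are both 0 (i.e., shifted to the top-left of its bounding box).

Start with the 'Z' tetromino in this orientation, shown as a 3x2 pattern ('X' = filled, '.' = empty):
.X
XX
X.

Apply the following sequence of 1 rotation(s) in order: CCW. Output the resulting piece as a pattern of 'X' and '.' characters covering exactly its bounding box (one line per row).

Start:
.X
XX
X.
After rotation 1 (CCW):
XX.
.XX

Answer: XX.
.XX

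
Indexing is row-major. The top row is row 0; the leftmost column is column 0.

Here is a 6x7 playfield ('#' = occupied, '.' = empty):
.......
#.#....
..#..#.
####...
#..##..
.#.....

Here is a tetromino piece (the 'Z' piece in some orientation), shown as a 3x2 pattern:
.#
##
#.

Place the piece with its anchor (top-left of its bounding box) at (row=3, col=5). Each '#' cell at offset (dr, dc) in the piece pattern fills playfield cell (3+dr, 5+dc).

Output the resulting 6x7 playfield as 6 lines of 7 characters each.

Answer: .......
#.#....
..#..#.
####..#
#..####
.#...#.

Derivation:
Fill (3+0,5+1) = (3,6)
Fill (3+1,5+0) = (4,5)
Fill (3+1,5+1) = (4,6)
Fill (3+2,5+0) = (5,5)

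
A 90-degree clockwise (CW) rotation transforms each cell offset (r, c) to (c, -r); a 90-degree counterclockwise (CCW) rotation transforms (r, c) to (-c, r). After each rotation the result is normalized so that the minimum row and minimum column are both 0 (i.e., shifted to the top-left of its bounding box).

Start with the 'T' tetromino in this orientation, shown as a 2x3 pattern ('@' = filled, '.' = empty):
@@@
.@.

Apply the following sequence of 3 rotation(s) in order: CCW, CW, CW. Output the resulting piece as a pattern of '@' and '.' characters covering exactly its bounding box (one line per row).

Answer: .@
@@
.@

Derivation:
Start:
@@@
.@.
After rotation 1 (CCW):
@.
@@
@.
After rotation 2 (CW):
@@@
.@.
After rotation 3 (CW):
.@
@@
.@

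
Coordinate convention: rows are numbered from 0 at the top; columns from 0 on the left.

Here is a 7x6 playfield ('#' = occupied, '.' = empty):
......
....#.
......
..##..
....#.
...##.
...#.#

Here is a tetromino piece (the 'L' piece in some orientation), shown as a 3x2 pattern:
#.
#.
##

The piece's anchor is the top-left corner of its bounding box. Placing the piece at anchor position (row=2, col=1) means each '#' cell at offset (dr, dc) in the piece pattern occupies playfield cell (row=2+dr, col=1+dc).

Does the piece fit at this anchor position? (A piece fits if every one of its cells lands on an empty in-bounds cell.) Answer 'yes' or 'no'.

Answer: yes

Derivation:
Check each piece cell at anchor (2, 1):
  offset (0,0) -> (2,1): empty -> OK
  offset (1,0) -> (3,1): empty -> OK
  offset (2,0) -> (4,1): empty -> OK
  offset (2,1) -> (4,2): empty -> OK
All cells valid: yes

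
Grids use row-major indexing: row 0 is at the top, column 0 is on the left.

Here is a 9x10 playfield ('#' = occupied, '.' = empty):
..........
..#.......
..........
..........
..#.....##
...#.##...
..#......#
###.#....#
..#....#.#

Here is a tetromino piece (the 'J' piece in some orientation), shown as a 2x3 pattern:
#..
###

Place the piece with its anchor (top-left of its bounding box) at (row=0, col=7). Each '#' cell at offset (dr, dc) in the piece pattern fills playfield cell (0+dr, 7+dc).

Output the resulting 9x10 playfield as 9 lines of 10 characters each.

Fill (0+0,7+0) = (0,7)
Fill (0+1,7+0) = (1,7)
Fill (0+1,7+1) = (1,8)
Fill (0+1,7+2) = (1,9)

Answer: .......#..
..#....###
..........
..........
..#.....##
...#.##...
..#......#
###.#....#
..#....#.#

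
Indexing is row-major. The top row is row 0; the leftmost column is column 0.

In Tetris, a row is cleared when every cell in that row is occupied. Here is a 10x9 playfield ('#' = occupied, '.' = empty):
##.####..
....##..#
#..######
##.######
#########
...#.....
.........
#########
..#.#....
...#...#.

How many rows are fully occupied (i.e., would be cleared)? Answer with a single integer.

Answer: 2

Derivation:
Check each row:
  row 0: 3 empty cells -> not full
  row 1: 6 empty cells -> not full
  row 2: 2 empty cells -> not full
  row 3: 1 empty cell -> not full
  row 4: 0 empty cells -> FULL (clear)
  row 5: 8 empty cells -> not full
  row 6: 9 empty cells -> not full
  row 7: 0 empty cells -> FULL (clear)
  row 8: 7 empty cells -> not full
  row 9: 7 empty cells -> not full
Total rows cleared: 2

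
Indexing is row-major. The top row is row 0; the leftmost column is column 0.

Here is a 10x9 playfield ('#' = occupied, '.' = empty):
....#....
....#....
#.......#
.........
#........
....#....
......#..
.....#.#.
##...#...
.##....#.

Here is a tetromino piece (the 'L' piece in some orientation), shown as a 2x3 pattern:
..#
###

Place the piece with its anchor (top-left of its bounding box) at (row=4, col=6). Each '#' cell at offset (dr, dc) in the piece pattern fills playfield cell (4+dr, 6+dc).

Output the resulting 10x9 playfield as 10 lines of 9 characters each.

Answer: ....#....
....#....
#.......#
.........
#.......#
....#.###
......#..
.....#.#.
##...#...
.##....#.

Derivation:
Fill (4+0,6+2) = (4,8)
Fill (4+1,6+0) = (5,6)
Fill (4+1,6+1) = (5,7)
Fill (4+1,6+2) = (5,8)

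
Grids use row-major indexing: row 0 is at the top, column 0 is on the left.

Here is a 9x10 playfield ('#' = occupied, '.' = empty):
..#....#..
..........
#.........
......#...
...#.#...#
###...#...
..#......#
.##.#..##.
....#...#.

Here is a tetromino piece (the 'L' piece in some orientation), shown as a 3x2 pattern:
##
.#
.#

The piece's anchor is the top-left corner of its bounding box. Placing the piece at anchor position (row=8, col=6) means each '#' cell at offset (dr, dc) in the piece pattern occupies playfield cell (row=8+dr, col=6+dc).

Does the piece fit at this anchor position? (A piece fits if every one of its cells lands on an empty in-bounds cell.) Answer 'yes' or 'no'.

Check each piece cell at anchor (8, 6):
  offset (0,0) -> (8,6): empty -> OK
  offset (0,1) -> (8,7): empty -> OK
  offset (1,1) -> (9,7): out of bounds -> FAIL
  offset (2,1) -> (10,7): out of bounds -> FAIL
All cells valid: no

Answer: no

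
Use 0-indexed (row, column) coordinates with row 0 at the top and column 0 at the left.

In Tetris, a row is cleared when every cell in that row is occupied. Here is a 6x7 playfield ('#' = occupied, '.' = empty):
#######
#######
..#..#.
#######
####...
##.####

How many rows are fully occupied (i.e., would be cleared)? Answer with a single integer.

Answer: 3

Derivation:
Check each row:
  row 0: 0 empty cells -> FULL (clear)
  row 1: 0 empty cells -> FULL (clear)
  row 2: 5 empty cells -> not full
  row 3: 0 empty cells -> FULL (clear)
  row 4: 3 empty cells -> not full
  row 5: 1 empty cell -> not full
Total rows cleared: 3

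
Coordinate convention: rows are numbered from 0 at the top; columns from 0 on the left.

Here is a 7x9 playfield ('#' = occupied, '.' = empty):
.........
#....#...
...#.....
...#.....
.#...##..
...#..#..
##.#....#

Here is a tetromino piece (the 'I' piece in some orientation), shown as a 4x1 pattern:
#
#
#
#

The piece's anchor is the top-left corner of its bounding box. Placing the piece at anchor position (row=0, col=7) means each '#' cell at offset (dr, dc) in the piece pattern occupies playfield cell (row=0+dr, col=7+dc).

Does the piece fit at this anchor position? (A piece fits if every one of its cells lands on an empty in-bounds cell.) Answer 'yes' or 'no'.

Answer: yes

Derivation:
Check each piece cell at anchor (0, 7):
  offset (0,0) -> (0,7): empty -> OK
  offset (1,0) -> (1,7): empty -> OK
  offset (2,0) -> (2,7): empty -> OK
  offset (3,0) -> (3,7): empty -> OK
All cells valid: yes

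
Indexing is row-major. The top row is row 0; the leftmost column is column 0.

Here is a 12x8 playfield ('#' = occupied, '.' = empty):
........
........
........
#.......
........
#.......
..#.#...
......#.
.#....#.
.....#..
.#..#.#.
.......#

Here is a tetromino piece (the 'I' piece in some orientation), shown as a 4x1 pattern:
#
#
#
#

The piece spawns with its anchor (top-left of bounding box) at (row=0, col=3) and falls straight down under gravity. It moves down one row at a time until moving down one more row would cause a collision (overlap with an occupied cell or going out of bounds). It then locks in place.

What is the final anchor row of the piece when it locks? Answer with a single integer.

Spawn at (row=0, col=3). Try each row:
  row 0: fits
  row 1: fits
  row 2: fits
  row 3: fits
  row 4: fits
  row 5: fits
  row 6: fits
  row 7: fits
  row 8: fits
  row 9: blocked -> lock at row 8

Answer: 8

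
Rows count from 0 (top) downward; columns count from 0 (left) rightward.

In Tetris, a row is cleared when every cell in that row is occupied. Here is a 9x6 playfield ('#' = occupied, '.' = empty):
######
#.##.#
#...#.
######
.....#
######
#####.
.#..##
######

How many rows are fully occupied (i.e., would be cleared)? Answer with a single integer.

Check each row:
  row 0: 0 empty cells -> FULL (clear)
  row 1: 2 empty cells -> not full
  row 2: 4 empty cells -> not full
  row 3: 0 empty cells -> FULL (clear)
  row 4: 5 empty cells -> not full
  row 5: 0 empty cells -> FULL (clear)
  row 6: 1 empty cell -> not full
  row 7: 3 empty cells -> not full
  row 8: 0 empty cells -> FULL (clear)
Total rows cleared: 4

Answer: 4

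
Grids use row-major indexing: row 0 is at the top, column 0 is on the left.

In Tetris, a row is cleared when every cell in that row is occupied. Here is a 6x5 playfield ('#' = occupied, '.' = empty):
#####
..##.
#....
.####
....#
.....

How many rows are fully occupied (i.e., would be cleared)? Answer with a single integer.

Check each row:
  row 0: 0 empty cells -> FULL (clear)
  row 1: 3 empty cells -> not full
  row 2: 4 empty cells -> not full
  row 3: 1 empty cell -> not full
  row 4: 4 empty cells -> not full
  row 5: 5 empty cells -> not full
Total rows cleared: 1

Answer: 1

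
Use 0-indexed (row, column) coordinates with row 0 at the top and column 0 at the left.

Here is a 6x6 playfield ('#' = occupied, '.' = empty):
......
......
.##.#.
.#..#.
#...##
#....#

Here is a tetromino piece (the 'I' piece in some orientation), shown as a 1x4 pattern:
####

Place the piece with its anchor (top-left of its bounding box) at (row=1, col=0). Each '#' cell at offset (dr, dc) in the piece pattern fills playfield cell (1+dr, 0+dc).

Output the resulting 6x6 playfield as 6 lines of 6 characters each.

Answer: ......
####..
.##.#.
.#..#.
#...##
#....#

Derivation:
Fill (1+0,0+0) = (1,0)
Fill (1+0,0+1) = (1,1)
Fill (1+0,0+2) = (1,2)
Fill (1+0,0+3) = (1,3)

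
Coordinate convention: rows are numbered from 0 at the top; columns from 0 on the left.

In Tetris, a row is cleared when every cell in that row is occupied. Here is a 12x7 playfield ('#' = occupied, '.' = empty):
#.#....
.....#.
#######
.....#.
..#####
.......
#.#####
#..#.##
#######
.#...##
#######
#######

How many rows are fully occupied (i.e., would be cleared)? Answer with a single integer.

Check each row:
  row 0: 5 empty cells -> not full
  row 1: 6 empty cells -> not full
  row 2: 0 empty cells -> FULL (clear)
  row 3: 6 empty cells -> not full
  row 4: 2 empty cells -> not full
  row 5: 7 empty cells -> not full
  row 6: 1 empty cell -> not full
  row 7: 3 empty cells -> not full
  row 8: 0 empty cells -> FULL (clear)
  row 9: 4 empty cells -> not full
  row 10: 0 empty cells -> FULL (clear)
  row 11: 0 empty cells -> FULL (clear)
Total rows cleared: 4

Answer: 4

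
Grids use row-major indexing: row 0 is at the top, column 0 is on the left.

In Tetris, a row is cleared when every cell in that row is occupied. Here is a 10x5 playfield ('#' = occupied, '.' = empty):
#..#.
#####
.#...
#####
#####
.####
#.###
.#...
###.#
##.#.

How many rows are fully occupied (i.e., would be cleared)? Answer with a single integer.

Check each row:
  row 0: 3 empty cells -> not full
  row 1: 0 empty cells -> FULL (clear)
  row 2: 4 empty cells -> not full
  row 3: 0 empty cells -> FULL (clear)
  row 4: 0 empty cells -> FULL (clear)
  row 5: 1 empty cell -> not full
  row 6: 1 empty cell -> not full
  row 7: 4 empty cells -> not full
  row 8: 1 empty cell -> not full
  row 9: 2 empty cells -> not full
Total rows cleared: 3

Answer: 3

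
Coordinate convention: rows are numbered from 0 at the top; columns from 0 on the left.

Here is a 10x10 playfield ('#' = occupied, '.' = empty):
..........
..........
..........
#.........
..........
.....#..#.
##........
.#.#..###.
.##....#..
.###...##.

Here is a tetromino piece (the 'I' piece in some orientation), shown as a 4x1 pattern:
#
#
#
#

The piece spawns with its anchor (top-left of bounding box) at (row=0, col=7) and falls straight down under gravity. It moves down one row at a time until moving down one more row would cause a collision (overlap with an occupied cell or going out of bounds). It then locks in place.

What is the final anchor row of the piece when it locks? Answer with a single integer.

Spawn at (row=0, col=7). Try each row:
  row 0: fits
  row 1: fits
  row 2: fits
  row 3: fits
  row 4: blocked -> lock at row 3

Answer: 3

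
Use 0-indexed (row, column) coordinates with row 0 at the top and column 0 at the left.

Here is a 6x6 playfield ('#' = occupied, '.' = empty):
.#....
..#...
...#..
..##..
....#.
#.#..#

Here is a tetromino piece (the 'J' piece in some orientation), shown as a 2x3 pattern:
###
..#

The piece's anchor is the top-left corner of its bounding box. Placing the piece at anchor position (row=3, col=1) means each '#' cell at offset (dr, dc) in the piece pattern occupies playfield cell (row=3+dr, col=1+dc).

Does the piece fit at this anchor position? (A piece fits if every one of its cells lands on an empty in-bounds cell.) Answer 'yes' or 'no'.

Answer: no

Derivation:
Check each piece cell at anchor (3, 1):
  offset (0,0) -> (3,1): empty -> OK
  offset (0,1) -> (3,2): occupied ('#') -> FAIL
  offset (0,2) -> (3,3): occupied ('#') -> FAIL
  offset (1,2) -> (4,3): empty -> OK
All cells valid: no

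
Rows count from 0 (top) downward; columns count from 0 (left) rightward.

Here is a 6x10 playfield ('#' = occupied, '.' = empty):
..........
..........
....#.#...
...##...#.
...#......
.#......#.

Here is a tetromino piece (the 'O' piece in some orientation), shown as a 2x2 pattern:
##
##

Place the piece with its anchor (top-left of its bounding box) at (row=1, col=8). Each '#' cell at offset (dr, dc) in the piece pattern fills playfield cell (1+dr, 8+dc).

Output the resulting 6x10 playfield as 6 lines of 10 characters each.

Answer: ..........
........##
....#.#.##
...##...#.
...#......
.#......#.

Derivation:
Fill (1+0,8+0) = (1,8)
Fill (1+0,8+1) = (1,9)
Fill (1+1,8+0) = (2,8)
Fill (1+1,8+1) = (2,9)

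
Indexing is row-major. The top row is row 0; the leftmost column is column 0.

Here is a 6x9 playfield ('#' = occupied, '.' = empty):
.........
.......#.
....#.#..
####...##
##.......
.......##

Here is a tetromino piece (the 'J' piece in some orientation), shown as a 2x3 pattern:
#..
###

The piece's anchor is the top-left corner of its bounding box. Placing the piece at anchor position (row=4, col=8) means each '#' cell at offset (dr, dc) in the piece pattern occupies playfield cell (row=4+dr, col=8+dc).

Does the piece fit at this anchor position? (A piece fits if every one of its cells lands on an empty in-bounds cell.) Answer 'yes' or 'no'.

Check each piece cell at anchor (4, 8):
  offset (0,0) -> (4,8): empty -> OK
  offset (1,0) -> (5,8): occupied ('#') -> FAIL
  offset (1,1) -> (5,9): out of bounds -> FAIL
  offset (1,2) -> (5,10): out of bounds -> FAIL
All cells valid: no

Answer: no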